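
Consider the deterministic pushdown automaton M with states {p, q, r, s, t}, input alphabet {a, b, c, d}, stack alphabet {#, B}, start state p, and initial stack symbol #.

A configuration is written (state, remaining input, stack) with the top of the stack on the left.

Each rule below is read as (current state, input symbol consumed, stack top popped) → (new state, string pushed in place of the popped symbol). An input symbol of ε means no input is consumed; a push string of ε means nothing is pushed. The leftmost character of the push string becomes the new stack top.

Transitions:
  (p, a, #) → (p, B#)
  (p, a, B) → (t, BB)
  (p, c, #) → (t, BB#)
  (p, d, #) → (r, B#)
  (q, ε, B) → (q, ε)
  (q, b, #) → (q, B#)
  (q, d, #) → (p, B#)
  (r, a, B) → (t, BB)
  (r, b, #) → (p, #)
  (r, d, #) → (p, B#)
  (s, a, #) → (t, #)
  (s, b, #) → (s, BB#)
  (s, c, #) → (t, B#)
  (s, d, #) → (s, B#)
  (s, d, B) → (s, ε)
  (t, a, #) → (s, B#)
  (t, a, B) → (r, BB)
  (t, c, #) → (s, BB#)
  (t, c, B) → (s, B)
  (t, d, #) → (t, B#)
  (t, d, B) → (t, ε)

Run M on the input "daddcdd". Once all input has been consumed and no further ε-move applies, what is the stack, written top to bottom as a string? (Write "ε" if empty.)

(p, daddcdd, #)
  read d, top #: go to r, push B# → (r, addcdd, B#)
  read a, top B: go to t, push BB → (t, ddcdd, BB#)
  read d, top B: go to t, push ε → (t, dcdd, B#)
  read d, top B: go to t, push ε → (t, cdd, #)
  read c, top #: go to s, push BB# → (s, dd, BB#)
  read d, top B: go to s, push ε → (s, d, B#)
  read d, top B: go to s, push ε → (s, ε, #)
All input consumed in state s with stack #.

#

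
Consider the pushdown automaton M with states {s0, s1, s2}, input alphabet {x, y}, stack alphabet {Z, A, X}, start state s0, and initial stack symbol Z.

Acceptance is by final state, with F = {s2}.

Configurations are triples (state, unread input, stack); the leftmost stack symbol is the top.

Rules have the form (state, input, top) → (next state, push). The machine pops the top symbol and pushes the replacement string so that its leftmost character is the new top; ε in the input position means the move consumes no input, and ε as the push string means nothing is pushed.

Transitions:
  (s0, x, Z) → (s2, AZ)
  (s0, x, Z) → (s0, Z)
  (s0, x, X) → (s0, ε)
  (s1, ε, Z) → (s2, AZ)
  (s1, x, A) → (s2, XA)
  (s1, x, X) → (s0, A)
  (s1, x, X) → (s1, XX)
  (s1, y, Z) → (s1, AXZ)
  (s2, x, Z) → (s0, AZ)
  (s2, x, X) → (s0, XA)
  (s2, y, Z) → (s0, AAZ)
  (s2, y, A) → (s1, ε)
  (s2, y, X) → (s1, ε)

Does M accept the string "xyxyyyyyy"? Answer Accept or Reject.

Reject

No computation consumes all input and reaches a final state.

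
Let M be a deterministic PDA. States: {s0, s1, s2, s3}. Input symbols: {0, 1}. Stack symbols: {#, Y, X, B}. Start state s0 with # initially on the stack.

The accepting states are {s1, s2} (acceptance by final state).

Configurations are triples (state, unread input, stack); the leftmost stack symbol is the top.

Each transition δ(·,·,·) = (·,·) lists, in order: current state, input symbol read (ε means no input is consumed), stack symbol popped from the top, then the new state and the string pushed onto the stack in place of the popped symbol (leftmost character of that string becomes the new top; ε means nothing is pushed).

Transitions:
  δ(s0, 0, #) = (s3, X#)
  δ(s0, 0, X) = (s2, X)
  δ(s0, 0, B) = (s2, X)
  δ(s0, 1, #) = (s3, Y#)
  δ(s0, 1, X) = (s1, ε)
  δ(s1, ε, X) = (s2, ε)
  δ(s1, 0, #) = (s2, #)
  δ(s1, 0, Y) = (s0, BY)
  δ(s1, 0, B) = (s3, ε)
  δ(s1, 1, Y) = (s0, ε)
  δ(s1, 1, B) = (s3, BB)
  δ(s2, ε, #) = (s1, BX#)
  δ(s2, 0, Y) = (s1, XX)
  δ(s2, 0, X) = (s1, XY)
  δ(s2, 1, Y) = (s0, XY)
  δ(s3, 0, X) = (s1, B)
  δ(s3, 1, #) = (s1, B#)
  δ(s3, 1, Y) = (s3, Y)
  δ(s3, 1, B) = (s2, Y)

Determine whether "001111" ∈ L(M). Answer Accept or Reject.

Accept

(s0, 001111, #)
  read 0, top #: go to s3, push X# → (s3, 01111, X#)
  read 0, top X: go to s1, push B → (s1, 1111, B#)
  read 1, top B: go to s3, push BB → (s3, 111, BB#)
  read 1, top B: go to s2, push Y → (s2, 11, YB#)
  read 1, top Y: go to s0, push XY → (s0, 1, XYB#)
  read 1, top X: go to s1, push ε → (s1, ε, YB#)
All input consumed; state s1 ∈ F.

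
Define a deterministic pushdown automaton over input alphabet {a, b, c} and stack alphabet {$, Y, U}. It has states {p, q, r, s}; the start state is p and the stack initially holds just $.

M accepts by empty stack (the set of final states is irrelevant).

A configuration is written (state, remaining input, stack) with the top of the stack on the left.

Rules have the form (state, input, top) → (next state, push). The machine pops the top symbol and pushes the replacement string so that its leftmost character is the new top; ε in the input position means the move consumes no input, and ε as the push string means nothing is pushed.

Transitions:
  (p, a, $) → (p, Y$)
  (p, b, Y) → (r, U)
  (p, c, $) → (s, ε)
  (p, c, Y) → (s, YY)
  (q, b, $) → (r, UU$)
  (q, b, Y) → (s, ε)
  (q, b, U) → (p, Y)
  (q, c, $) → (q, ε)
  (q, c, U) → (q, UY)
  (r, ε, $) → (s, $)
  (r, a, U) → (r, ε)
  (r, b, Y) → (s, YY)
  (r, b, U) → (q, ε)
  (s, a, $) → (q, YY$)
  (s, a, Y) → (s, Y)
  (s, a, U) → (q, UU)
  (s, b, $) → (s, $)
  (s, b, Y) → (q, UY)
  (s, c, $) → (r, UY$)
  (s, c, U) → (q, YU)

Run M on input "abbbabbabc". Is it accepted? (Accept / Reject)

Accept

(p, abbbabbabc, $) ⊢ (p, bbbabbabc, Y$) ⊢ (r, bbabbabc, U$) ⊢ (q, babbabc, $) ⊢ (r, abbabc, UU$) ⊢ (r, bbabc, U$) ⊢ (q, babc, $) ⊢ (r, abc, UU$) ⊢ (r, bc, U$) ⊢ (q, c, $) ⊢ (q, ε, ε)
All input consumed and the stack is empty.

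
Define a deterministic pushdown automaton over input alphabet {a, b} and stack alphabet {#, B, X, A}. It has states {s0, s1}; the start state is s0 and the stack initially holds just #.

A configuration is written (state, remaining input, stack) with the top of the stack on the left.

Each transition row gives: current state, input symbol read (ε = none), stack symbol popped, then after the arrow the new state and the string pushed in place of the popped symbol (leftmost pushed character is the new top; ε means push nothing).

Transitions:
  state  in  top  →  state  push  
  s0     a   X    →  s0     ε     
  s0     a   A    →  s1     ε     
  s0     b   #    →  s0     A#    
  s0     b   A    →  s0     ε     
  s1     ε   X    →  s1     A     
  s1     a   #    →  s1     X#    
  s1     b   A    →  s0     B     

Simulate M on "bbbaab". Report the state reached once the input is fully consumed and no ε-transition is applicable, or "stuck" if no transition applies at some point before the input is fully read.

s0

(s0, bbbaab, #)
  read b, top #: go to s0, push A# → (s0, bbaab, A#)
  read b, top A: go to s0, push ε → (s0, baab, #)
  read b, top #: go to s0, push A# → (s0, aab, A#)
  read a, top A: go to s1, push ε → (s1, ab, #)
  read a, top #: go to s1, push X# → (s1, b, X#)
  ε-move, top X: go to s1, push A → (s1, b, A#)
  read b, top A: go to s0, push B → (s0, ε, B#)
All input consumed; M is in state s0.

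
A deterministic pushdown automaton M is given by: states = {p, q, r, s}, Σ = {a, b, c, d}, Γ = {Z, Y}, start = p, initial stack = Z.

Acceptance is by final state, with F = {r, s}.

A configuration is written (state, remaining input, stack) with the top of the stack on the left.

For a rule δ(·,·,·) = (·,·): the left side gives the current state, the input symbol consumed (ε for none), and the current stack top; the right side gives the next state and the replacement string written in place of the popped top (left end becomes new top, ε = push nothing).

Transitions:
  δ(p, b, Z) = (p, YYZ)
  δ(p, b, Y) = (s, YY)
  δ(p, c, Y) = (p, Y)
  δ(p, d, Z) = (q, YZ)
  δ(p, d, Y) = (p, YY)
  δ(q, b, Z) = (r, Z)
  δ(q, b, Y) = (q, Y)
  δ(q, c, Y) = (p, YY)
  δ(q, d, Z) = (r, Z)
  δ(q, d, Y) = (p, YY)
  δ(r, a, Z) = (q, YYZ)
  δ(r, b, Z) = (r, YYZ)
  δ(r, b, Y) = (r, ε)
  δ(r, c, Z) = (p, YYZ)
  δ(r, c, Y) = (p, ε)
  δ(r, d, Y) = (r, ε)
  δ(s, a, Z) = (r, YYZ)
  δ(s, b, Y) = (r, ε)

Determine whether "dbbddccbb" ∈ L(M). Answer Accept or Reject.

Accept

(p, dbbddccbb, Z)
  read d, top Z: go to q, push YZ → (q, bbddccbb, YZ)
  read b, top Y: go to q, push Y → (q, bddccbb, YZ)
  read b, top Y: go to q, push Y → (q, ddccbb, YZ)
  read d, top Y: go to p, push YY → (p, dccbb, YYZ)
  read d, top Y: go to p, push YY → (p, ccbb, YYYZ)
  read c, top Y: go to p, push Y → (p, cbb, YYYZ)
  read c, top Y: go to p, push Y → (p, bb, YYYZ)
  read b, top Y: go to s, push YY → (s, b, YYYYZ)
  read b, top Y: go to r, push ε → (r, ε, YYYZ)
All input consumed; state r ∈ F.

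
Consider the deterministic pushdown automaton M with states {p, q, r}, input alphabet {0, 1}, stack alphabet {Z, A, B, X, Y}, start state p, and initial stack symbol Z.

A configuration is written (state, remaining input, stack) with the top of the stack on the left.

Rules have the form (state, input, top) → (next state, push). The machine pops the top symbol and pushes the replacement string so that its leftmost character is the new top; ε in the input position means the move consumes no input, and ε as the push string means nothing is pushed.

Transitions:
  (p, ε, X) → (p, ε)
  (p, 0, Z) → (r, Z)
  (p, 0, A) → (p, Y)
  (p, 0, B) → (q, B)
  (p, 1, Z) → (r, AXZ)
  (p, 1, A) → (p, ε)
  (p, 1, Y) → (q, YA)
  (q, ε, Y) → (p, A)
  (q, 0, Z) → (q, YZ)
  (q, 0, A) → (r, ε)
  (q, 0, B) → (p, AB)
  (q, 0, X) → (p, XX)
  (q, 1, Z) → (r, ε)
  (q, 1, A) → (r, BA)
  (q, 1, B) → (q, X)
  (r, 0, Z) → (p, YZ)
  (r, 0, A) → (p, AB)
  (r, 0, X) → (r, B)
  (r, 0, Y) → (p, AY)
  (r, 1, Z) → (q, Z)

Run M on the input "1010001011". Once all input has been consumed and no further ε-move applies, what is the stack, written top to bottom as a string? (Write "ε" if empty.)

(p, 1010001011, Z)
  read 1, top Z: go to r, push AXZ → (r, 010001011, AXZ)
  read 0, top A: go to p, push AB → (p, 10001011, ABXZ)
  read 1, top A: go to p, push ε → (p, 0001011, BXZ)
  read 0, top B: go to q, push B → (q, 001011, BXZ)
  read 0, top B: go to p, push AB → (p, 01011, ABXZ)
  read 0, top A: go to p, push Y → (p, 1011, YBXZ)
  read 1, top Y: go to q, push YA → (q, 011, YABXZ)
  ε-move, top Y: go to p, push A → (p, 011, AABXZ)
  read 0, top A: go to p, push Y → (p, 11, YABXZ)
  read 1, top Y: go to q, push YA → (q, 1, YAABXZ)
  ε-move, top Y: go to p, push A → (p, 1, AAABXZ)
  read 1, top A: go to p, push ε → (p, ε, AABXZ)
All input consumed in state p with stack AABXZ.

AABXZ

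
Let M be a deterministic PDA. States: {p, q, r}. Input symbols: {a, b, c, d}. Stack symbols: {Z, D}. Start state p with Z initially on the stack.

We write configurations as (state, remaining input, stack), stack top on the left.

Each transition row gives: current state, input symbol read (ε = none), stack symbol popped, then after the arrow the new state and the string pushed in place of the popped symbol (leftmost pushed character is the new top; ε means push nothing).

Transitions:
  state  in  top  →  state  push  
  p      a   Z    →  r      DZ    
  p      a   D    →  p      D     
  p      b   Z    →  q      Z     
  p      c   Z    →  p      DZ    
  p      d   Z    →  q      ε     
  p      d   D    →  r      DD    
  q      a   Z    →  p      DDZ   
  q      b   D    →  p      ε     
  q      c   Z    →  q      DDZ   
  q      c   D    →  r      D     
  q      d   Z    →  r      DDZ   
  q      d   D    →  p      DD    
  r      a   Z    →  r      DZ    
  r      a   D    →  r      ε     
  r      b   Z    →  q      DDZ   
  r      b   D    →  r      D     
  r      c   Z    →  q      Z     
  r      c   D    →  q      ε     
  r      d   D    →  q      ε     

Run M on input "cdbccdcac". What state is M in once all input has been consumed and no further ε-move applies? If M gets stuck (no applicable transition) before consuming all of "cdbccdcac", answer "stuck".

(p, cdbccdcac, Z)
  read c, top Z: go to p, push DZ → (p, dbccdcac, DZ)
  read d, top D: go to r, push DD → (r, bccdcac, DDZ)
  read b, top D: go to r, push D → (r, ccdcac, DDZ)
  read c, top D: go to q, push ε → (q, cdcac, DZ)
  read c, top D: go to r, push D → (r, dcac, DZ)
  read d, top D: go to q, push ε → (q, cac, Z)
  read c, top Z: go to q, push DDZ → (q, ac, DDZ)
No transition for (q, a, top D); M blocks with input ac remaining.

stuck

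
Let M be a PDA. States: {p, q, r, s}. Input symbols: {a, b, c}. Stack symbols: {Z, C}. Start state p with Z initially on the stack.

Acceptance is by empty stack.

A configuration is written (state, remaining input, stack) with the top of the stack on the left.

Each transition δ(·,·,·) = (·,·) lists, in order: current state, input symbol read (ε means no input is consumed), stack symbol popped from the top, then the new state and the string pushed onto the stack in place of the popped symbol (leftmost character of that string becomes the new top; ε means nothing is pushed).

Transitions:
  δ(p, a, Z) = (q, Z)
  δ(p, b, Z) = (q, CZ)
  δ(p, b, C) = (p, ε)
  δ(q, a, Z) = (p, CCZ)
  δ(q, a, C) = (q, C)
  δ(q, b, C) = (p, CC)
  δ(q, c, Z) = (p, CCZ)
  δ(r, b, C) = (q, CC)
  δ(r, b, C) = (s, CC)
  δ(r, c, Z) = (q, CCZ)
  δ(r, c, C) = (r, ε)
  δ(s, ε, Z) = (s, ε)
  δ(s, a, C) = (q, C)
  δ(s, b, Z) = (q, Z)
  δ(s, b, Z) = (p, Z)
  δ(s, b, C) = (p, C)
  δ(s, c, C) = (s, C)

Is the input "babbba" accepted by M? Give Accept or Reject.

No computation consumes all input and empties the stack.

Reject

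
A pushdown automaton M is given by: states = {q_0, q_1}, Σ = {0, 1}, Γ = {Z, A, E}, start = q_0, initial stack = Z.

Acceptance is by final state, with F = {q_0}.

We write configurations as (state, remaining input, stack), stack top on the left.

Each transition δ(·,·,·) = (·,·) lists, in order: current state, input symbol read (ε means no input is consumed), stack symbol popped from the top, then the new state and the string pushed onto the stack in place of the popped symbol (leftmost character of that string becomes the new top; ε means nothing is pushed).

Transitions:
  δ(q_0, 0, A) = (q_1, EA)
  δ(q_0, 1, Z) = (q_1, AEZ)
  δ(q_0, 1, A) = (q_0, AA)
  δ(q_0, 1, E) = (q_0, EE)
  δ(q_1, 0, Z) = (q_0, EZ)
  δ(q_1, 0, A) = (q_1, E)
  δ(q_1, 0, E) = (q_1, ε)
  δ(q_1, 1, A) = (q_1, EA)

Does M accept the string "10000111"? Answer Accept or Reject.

Accept

One accepting computation: (q_0, 10000111, Z) ⊢ (q_1, 0000111, AEZ) ⊢ (q_1, 000111, EEZ) ⊢ (q_1, 00111, EZ) ⊢ (q_1, 0111, Z) ⊢ (q_0, 111, EZ) ⊢ (q_0, 11, EEZ) ⊢ (q_0, 1, EEEZ) ⊢ (q_0, ε, EEEEZ)
All input consumed and state q_0 ∈ F.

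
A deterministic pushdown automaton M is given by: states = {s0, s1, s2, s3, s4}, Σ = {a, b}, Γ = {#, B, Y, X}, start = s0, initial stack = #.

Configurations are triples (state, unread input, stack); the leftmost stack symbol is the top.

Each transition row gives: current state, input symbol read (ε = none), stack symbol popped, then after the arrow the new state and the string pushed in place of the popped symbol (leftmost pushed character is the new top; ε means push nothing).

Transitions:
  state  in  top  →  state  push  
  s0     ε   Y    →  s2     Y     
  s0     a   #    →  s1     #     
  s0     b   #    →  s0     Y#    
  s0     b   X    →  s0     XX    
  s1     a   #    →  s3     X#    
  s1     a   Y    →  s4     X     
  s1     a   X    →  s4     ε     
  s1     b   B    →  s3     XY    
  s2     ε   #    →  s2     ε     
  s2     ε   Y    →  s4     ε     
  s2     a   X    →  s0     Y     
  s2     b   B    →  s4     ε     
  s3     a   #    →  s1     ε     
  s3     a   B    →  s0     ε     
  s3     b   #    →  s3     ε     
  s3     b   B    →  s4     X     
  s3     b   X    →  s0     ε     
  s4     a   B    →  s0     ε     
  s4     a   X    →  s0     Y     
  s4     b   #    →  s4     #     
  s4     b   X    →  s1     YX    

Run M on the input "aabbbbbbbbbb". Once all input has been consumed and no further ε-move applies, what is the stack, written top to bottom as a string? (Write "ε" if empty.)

(s0, aabbbbbbbbbb, #) ⊢ (s1, abbbbbbbbbb, #) ⊢ (s3, bbbbbbbbbb, X#) ⊢ (s0, bbbbbbbbb, #) ⊢ (s0, bbbbbbbb, Y#) ⊢ (s2, bbbbbbbb, Y#) ⊢ (s4, bbbbbbbb, #) ⊢ (s4, bbbbbbb, #) ⊢ (s4, bbbbbb, #) ⊢ (s4, bbbbb, #) ⊢ (s4, bbbb, #) ⊢ (s4, bbb, #) ⊢ (s4, bb, #) ⊢ (s4, b, #) ⊢ (s4, ε, #)
All input consumed in state s4 with stack #.

#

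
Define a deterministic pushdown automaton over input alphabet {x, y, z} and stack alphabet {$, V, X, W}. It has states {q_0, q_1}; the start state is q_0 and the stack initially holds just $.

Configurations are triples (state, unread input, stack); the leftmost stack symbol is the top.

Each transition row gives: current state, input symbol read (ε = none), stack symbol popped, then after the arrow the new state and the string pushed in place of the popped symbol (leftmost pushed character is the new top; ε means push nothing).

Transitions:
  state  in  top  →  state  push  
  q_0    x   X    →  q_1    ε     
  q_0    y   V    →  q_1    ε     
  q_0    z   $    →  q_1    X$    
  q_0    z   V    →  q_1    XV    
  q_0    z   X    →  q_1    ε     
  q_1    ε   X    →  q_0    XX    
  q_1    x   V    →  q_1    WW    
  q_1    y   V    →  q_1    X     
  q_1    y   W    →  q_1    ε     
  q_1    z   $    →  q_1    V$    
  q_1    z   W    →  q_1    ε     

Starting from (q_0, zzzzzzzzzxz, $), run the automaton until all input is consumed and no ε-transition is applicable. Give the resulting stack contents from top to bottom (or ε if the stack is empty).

(q_0, zzzzzzzzzxz, $)
  read z, top $: go to q_1, push X$ → (q_1, zzzzzzzzxz, X$)
  ε-move, top X: go to q_0, push XX → (q_0, zzzzzzzzxz, XX$)
  read z, top X: go to q_1, push ε → (q_1, zzzzzzzxz, X$)
  ε-move, top X: go to q_0, push XX → (q_0, zzzzzzzxz, XX$)
  read z, top X: go to q_1, push ε → (q_1, zzzzzzxz, X$)
  ε-move, top X: go to q_0, push XX → (q_0, zzzzzzxz, XX$)
  read z, top X: go to q_1, push ε → (q_1, zzzzzxz, X$)
  ε-move, top X: go to q_0, push XX → (q_0, zzzzzxz, XX$)
  read z, top X: go to q_1, push ε → (q_1, zzzzxz, X$)
  ε-move, top X: go to q_0, push XX → (q_0, zzzzxz, XX$)
  read z, top X: go to q_1, push ε → (q_1, zzzxz, X$)
  ε-move, top X: go to q_0, push XX → (q_0, zzzxz, XX$)
  read z, top X: go to q_1, push ε → (q_1, zzxz, X$)
  ε-move, top X: go to q_0, push XX → (q_0, zzxz, XX$)
  read z, top X: go to q_1, push ε → (q_1, zxz, X$)
  ε-move, top X: go to q_0, push XX → (q_0, zxz, XX$)
  read z, top X: go to q_1, push ε → (q_1, xz, X$)
  ε-move, top X: go to q_0, push XX → (q_0, xz, XX$)
  read x, top X: go to q_1, push ε → (q_1, z, X$)
  ε-move, top X: go to q_0, push XX → (q_0, z, XX$)
  read z, top X: go to q_1, push ε → (q_1, ε, X$)
  ε-move, top X: go to q_0, push XX → (q_0, ε, XX$)
All input consumed in state q_0 with stack XX$.

XX$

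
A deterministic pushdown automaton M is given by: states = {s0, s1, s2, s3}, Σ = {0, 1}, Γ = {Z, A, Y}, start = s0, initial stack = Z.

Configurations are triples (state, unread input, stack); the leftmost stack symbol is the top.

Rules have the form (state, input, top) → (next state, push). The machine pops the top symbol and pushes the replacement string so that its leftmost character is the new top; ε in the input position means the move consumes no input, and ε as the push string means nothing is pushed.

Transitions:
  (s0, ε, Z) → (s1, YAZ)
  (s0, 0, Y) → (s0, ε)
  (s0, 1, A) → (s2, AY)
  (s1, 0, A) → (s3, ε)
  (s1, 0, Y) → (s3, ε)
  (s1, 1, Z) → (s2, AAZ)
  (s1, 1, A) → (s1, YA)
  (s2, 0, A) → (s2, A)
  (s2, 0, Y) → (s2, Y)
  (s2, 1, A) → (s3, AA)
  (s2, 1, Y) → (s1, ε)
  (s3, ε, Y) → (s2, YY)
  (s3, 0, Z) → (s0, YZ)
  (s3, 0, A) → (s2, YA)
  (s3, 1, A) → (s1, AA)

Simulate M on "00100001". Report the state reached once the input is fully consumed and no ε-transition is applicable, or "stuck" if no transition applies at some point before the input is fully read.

(s0, 00100001, Z)
  ε-move, top Z: go to s1, push YAZ → (s1, 00100001, YAZ)
  read 0, top Y: go to s3, push ε → (s3, 0100001, AZ)
  read 0, top A: go to s2, push YA → (s2, 100001, YAZ)
  read 1, top Y: go to s1, push ε → (s1, 00001, AZ)
  read 0, top A: go to s3, push ε → (s3, 0001, Z)
  read 0, top Z: go to s0, push YZ → (s0, 001, YZ)
  read 0, top Y: go to s0, push ε → (s0, 01, Z)
  ε-move, top Z: go to s1, push YAZ → (s1, 01, YAZ)
  read 0, top Y: go to s3, push ε → (s3, 1, AZ)
  read 1, top A: go to s1, push AA → (s1, ε, AAZ)
All input consumed; M is in state s1.

s1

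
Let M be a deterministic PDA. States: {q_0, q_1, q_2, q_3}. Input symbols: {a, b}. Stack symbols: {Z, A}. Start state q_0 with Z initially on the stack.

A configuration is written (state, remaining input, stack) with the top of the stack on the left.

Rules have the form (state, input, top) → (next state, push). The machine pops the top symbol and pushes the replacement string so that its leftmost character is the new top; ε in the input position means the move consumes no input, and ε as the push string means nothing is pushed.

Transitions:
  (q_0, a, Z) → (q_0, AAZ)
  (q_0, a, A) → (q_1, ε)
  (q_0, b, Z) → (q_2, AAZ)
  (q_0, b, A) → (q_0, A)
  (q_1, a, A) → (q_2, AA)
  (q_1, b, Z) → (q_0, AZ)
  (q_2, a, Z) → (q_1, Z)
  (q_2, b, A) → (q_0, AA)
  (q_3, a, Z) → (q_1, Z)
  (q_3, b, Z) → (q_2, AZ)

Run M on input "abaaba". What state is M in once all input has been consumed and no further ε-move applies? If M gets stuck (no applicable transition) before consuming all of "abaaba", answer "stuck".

q_1

(q_0, abaaba, Z)
  read a, top Z: go to q_0, push AAZ → (q_0, baaba, AAZ)
  read b, top A: go to q_0, push A → (q_0, aaba, AAZ)
  read a, top A: go to q_1, push ε → (q_1, aba, AZ)
  read a, top A: go to q_2, push AA → (q_2, ba, AAZ)
  read b, top A: go to q_0, push AA → (q_0, a, AAAZ)
  read a, top A: go to q_1, push ε → (q_1, ε, AAZ)
All input consumed; M is in state q_1.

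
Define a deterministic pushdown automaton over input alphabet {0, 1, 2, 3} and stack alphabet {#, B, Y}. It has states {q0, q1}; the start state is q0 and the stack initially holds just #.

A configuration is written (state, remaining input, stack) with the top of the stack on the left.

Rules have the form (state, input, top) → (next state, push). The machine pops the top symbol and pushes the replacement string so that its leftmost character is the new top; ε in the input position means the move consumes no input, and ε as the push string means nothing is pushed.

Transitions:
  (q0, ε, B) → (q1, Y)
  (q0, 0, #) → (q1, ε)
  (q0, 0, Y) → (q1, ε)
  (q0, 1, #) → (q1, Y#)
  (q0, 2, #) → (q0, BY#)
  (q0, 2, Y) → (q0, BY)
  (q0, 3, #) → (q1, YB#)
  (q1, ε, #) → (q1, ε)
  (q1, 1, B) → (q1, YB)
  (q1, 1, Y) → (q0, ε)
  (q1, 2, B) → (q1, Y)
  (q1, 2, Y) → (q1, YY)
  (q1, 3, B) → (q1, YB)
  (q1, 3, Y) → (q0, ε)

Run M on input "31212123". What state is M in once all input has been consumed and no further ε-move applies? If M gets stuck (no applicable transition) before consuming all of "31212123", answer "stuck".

q0

(q0, 31212123, #)
  read 3, top #: go to q1, push YB# → (q1, 1212123, YB#)
  read 1, top Y: go to q0, push ε → (q0, 212123, B#)
  ε-move, top B: go to q1, push Y → (q1, 212123, Y#)
  read 2, top Y: go to q1, push YY → (q1, 12123, YY#)
  read 1, top Y: go to q0, push ε → (q0, 2123, Y#)
  read 2, top Y: go to q0, push BY → (q0, 123, BY#)
  ε-move, top B: go to q1, push Y → (q1, 123, YY#)
  read 1, top Y: go to q0, push ε → (q0, 23, Y#)
  read 2, top Y: go to q0, push BY → (q0, 3, BY#)
  ε-move, top B: go to q1, push Y → (q1, 3, YY#)
  read 3, top Y: go to q0, push ε → (q0, ε, Y#)
All input consumed; M is in state q0.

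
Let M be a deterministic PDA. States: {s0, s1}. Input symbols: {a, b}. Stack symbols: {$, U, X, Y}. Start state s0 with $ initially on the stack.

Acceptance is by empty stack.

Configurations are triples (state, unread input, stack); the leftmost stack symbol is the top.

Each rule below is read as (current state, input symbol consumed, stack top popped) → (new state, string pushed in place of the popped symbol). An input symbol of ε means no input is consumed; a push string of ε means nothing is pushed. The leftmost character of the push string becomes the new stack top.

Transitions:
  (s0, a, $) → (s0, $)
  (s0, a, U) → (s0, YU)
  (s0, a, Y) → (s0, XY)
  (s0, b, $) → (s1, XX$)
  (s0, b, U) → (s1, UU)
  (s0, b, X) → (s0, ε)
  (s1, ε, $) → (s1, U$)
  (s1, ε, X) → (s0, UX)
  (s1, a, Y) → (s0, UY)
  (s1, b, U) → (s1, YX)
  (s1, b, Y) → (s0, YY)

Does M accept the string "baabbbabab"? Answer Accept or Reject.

Reject

(s0, baabbbabab, $)
  read b, top $: go to s1, push XX$ → (s1, aabbbabab, XX$)
  ε-move, top X: go to s0, push UX → (s0, aabbbabab, UXX$)
  read a, top U: go to s0, push YU → (s0, abbbabab, YUXX$)
  read a, top Y: go to s0, push XY → (s0, bbbabab, XYUXX$)
  read b, top X: go to s0, push ε → (s0, bbabab, YUXX$)
No transition applies at (s0, bbabab, YUXX$); input not fully consumed.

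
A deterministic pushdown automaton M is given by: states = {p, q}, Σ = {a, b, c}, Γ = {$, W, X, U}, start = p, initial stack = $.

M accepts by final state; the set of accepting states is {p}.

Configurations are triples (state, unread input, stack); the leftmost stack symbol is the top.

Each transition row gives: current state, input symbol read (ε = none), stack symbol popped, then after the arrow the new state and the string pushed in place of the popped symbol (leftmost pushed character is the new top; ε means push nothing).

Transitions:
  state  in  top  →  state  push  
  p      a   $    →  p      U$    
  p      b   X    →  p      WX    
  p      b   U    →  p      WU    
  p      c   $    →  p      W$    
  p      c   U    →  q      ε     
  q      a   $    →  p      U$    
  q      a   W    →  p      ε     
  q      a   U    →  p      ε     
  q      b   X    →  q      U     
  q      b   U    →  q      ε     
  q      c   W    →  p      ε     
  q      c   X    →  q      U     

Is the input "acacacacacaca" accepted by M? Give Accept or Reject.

Accept

(p, acacacacacaca, $) ⊢ (p, cacacacacaca, U$) ⊢ (q, acacacacaca, $) ⊢ (p, cacacacaca, U$) ⊢ (q, acacacaca, $) ⊢ (p, cacacaca, U$) ⊢ (q, acacaca, $) ⊢ (p, cacaca, U$) ⊢ (q, acaca, $) ⊢ (p, caca, U$) ⊢ (q, aca, $) ⊢ (p, ca, U$) ⊢ (q, a, $) ⊢ (p, ε, U$)
All input consumed; state p ∈ F.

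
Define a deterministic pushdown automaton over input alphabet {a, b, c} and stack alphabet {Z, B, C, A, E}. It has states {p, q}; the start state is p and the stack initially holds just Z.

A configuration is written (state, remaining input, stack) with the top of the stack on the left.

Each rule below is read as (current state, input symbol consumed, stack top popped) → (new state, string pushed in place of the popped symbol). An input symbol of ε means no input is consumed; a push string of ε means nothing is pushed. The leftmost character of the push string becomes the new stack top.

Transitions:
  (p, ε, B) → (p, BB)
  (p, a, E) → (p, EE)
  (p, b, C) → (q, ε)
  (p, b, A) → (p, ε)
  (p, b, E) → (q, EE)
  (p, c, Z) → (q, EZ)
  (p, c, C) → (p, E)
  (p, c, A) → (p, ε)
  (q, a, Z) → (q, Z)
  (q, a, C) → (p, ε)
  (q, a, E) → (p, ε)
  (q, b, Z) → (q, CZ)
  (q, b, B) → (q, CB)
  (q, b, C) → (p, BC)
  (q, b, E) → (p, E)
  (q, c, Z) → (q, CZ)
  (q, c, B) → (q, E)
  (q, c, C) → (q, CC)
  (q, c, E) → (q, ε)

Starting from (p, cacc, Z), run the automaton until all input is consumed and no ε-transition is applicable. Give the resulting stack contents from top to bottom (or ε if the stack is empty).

Z

(p, cacc, Z) ⊢ (q, acc, EZ) ⊢ (p, cc, Z) ⊢ (q, c, EZ) ⊢ (q, ε, Z)
All input consumed in state q with stack Z.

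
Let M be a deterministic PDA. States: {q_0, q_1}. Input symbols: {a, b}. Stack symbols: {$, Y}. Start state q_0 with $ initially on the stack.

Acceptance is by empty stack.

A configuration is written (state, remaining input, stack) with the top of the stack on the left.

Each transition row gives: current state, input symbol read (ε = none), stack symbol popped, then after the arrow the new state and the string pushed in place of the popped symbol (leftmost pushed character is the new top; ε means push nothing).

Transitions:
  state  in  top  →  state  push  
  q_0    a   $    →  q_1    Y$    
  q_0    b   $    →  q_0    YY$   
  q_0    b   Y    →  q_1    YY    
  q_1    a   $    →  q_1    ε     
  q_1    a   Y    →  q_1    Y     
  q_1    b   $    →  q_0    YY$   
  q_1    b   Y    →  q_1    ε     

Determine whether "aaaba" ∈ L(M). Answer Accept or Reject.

Accept

(q_0, aaaba, $)
  read a, top $: go to q_1, push Y$ → (q_1, aaba, Y$)
  read a, top Y: go to q_1, push Y → (q_1, aba, Y$)
  read a, top Y: go to q_1, push Y → (q_1, ba, Y$)
  read b, top Y: go to q_1, push ε → (q_1, a, $)
  read a, top $: go to q_1, push ε → (q_1, ε, ε)
All input consumed and the stack is empty.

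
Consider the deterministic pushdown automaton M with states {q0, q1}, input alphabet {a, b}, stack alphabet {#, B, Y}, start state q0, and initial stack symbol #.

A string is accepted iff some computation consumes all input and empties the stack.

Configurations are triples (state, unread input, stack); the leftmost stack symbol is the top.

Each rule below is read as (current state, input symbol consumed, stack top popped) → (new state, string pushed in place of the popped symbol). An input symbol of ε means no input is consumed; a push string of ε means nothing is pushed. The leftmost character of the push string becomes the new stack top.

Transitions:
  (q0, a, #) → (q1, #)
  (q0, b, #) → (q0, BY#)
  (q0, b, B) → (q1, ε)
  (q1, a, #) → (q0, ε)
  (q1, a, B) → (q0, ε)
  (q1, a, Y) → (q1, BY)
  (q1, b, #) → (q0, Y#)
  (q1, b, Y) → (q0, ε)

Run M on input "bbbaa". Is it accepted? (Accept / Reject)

Accept

(q0, bbbaa, #) ⊢ (q0, bbaa, BY#) ⊢ (q1, baa, Y#) ⊢ (q0, aa, #) ⊢ (q1, a, #) ⊢ (q0, ε, ε)
All input consumed and the stack is empty.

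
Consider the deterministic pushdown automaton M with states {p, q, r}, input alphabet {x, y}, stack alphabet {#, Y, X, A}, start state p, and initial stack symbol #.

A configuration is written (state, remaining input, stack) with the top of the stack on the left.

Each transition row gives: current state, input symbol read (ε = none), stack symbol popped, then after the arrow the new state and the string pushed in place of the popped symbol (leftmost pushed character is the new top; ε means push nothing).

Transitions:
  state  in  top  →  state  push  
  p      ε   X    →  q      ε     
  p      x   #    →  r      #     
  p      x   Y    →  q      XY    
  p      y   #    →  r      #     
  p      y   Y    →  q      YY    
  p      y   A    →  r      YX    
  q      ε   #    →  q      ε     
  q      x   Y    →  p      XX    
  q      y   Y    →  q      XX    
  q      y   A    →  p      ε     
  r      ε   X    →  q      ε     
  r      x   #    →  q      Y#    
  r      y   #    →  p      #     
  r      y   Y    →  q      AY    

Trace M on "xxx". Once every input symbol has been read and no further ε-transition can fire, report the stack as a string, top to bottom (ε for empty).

X#

(p, xxx, #)
  read x, top #: go to r, push # → (r, xx, #)
  read x, top #: go to q, push Y# → (q, x, Y#)
  read x, top Y: go to p, push XX → (p, ε, XX#)
  ε-move, top X: go to q, push ε → (q, ε, X#)
All input consumed in state q with stack X#.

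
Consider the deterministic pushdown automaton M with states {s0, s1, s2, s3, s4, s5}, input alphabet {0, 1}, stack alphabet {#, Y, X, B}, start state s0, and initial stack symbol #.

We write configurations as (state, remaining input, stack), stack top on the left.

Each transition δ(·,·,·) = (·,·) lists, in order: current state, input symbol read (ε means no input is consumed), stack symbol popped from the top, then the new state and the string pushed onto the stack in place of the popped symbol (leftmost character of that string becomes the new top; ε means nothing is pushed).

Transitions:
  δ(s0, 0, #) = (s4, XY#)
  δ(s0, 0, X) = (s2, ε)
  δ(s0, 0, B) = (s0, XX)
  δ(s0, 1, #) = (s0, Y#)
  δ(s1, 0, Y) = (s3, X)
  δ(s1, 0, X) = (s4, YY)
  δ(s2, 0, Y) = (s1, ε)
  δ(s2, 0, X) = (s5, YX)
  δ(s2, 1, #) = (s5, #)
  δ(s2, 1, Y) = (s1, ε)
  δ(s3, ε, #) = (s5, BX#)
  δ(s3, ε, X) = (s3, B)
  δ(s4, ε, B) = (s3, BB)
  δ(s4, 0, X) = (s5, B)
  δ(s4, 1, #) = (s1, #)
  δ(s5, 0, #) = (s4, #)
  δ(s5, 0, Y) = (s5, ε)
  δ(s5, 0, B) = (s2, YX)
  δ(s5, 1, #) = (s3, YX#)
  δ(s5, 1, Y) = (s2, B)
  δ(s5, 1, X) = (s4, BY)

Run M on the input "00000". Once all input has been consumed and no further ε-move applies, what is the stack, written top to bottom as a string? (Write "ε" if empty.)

(s0, 00000, #)
  read 0, top #: go to s4, push XY# → (s4, 0000, XY#)
  read 0, top X: go to s5, push B → (s5, 000, BY#)
  read 0, top B: go to s2, push YX → (s2, 00, YXY#)
  read 0, top Y: go to s1, push ε → (s1, 0, XY#)
  read 0, top X: go to s4, push YY → (s4, ε, YYY#)
All input consumed in state s4 with stack YYY#.

YYY#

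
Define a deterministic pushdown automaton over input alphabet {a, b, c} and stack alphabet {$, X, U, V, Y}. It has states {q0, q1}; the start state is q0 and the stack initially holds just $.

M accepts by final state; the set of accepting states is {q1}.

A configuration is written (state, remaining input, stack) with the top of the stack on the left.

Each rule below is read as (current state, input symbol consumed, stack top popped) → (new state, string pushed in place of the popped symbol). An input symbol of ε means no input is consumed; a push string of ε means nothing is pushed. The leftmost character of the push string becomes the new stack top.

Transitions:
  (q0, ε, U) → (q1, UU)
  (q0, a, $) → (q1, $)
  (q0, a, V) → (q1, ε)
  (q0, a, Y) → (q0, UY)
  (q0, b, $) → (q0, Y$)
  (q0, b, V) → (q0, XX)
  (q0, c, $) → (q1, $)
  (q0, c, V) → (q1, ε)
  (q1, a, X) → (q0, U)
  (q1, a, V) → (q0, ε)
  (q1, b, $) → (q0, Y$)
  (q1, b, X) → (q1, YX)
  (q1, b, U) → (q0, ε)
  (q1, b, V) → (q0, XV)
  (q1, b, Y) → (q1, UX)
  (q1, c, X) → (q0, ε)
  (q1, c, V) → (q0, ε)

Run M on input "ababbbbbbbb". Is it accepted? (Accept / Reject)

(q0, ababbbbbbbb, $) ⊢ (q1, babbbbbbbb, $) ⊢ (q0, abbbbbbbb, Y$) ⊢ (q0, bbbbbbbb, UY$) ⊢ (q1, bbbbbbbb, UUY$) ⊢ (q0, bbbbbbb, UY$) ⊢ (q1, bbbbbbb, UUY$) ⊢ (q0, bbbbbb, UY$) ⊢ (q1, bbbbbb, UUY$) ⊢ (q0, bbbbb, UY$) ⊢ (q1, bbbbb, UUY$) ⊢ (q0, bbbb, UY$) ⊢ (q1, bbbb, UUY$) ⊢ (q0, bbb, UY$) ⊢ (q1, bbb, UUY$) ⊢ (q0, bb, UY$) ⊢ (q1, bb, UUY$) ⊢ (q0, b, UY$) ⊢ (q1, b, UUY$) ⊢ (q0, ε, UY$) ⊢ (q1, ε, UUY$)
All input consumed; state q1 ∈ F.

Accept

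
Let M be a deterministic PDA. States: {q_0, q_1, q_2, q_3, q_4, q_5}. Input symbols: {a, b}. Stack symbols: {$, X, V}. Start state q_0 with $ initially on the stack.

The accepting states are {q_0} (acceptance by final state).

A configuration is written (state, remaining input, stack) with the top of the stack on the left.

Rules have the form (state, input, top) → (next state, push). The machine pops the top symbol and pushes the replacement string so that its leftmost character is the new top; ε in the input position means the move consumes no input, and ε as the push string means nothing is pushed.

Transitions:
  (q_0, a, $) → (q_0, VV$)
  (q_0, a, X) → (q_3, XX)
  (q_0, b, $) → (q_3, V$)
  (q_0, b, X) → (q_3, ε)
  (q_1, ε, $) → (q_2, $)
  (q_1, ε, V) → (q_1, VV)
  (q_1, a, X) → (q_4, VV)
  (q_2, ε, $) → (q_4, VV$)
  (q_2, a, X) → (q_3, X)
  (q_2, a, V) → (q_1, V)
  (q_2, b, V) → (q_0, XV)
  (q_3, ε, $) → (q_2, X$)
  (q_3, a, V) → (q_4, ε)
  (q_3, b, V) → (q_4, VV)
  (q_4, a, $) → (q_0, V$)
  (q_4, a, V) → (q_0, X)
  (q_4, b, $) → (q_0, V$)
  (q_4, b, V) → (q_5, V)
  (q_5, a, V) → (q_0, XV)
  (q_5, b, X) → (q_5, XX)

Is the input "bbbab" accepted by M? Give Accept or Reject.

(q_0, bbbab, $) ⊢ (q_3, bbab, V$) ⊢ (q_4, bab, VV$) ⊢ (q_5, ab, VV$) ⊢ (q_0, b, XVV$) ⊢ (q_3, ε, VV$)
All input consumed; state q_3 ∉ F and no further ε-move applies.

Reject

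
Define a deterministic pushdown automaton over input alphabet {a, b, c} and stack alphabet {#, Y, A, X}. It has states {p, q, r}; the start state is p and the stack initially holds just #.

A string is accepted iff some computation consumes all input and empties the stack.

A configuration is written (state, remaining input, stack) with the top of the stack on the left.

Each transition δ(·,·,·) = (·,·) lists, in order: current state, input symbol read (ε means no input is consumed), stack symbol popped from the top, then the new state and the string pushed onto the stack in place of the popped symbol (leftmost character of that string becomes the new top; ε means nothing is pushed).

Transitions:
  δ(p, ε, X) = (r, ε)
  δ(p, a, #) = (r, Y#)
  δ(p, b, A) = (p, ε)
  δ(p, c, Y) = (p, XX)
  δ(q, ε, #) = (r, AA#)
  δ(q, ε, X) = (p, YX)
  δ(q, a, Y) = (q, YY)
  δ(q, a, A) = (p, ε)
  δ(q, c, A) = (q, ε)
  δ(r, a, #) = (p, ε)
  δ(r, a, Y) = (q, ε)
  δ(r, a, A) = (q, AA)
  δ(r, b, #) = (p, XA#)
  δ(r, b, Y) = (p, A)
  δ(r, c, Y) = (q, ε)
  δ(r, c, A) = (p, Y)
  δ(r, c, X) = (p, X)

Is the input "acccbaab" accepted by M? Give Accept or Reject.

(p, acccbaab, #) ⊢ (r, cccbaab, Y#) ⊢ (q, ccbaab, #) ⊢ (r, ccbaab, AA#) ⊢ (p, cbaab, YA#) ⊢ (p, baab, XXA#) ⊢ (r, baab, XA#)
No transition applies at (r, baab, XA#); input not fully consumed.

Reject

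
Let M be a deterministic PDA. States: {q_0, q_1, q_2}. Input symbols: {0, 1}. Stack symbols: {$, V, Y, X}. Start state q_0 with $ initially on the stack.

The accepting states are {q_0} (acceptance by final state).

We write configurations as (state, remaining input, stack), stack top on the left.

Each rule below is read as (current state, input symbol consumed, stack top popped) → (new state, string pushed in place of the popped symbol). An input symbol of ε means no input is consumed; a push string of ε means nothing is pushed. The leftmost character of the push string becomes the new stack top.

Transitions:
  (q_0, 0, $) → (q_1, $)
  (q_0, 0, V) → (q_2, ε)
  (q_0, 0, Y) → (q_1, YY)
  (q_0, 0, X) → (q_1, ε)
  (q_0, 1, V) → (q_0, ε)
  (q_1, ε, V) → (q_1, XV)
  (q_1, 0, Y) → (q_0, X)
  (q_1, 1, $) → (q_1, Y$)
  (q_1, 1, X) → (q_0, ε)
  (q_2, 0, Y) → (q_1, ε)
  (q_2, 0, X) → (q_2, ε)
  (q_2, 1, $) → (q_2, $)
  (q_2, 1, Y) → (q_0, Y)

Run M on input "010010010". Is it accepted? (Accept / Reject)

(q_0, 010010010, $)
  read 0, top $: go to q_1, push $ → (q_1, 10010010, $)
  read 1, top $: go to q_1, push Y$ → (q_1, 0010010, Y$)
  read 0, top Y: go to q_0, push X → (q_0, 010010, X$)
  read 0, top X: go to q_1, push ε → (q_1, 10010, $)
  read 1, top $: go to q_1, push Y$ → (q_1, 0010, Y$)
  read 0, top Y: go to q_0, push X → (q_0, 010, X$)
  read 0, top X: go to q_1, push ε → (q_1, 10, $)
  read 1, top $: go to q_1, push Y$ → (q_1, 0, Y$)
  read 0, top Y: go to q_0, push X → (q_0, ε, X$)
All input consumed; state q_0 ∈ F.

Accept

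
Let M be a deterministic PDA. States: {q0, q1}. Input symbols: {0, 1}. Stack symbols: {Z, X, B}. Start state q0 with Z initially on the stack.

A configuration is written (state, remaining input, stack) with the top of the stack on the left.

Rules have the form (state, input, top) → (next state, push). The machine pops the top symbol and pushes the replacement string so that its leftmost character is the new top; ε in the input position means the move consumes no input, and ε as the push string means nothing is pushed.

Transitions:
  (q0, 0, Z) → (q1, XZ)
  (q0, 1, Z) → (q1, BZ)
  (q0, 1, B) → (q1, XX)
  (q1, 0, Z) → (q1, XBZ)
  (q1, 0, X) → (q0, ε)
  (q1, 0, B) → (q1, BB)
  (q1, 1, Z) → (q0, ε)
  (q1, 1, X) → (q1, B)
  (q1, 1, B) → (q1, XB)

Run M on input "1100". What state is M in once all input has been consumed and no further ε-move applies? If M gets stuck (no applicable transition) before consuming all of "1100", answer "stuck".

stuck

(q0, 1100, Z)
  read 1, top Z: go to q1, push BZ → (q1, 100, BZ)
  read 1, top B: go to q1, push XB → (q1, 00, XBZ)
  read 0, top X: go to q0, push ε → (q0, 0, BZ)
No transition for (q0, 0, top B); M blocks with input 0 remaining.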